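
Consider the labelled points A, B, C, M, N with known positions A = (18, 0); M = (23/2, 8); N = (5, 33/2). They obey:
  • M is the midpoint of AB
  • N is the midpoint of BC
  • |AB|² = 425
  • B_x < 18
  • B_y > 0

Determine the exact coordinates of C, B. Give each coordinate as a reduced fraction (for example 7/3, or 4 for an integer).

1. B_x = 5  [B = 2·M−A = 2·(23/2, 8)−(18, 0)]
2. B_y = 16  [B = 2·M−A = 2·(23/2, 8)−(18, 0)]
   so B = (5, 16)
3. C_x = 5  [C = 2·N−B = 2·(5, 33/2)−(5, 16)]
4. C_y = 17  [C = 2·N−B = 2·(5, 33/2)−(5, 16)]
   so C = (5, 17)

C = (5, 17)
B = (5, 16)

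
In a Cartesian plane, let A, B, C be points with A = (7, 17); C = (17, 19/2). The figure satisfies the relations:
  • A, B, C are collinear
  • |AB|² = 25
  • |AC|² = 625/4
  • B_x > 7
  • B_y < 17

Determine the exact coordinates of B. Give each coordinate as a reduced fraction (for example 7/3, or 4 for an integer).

1. B_x = 11  [[A, B, C are collinear ⇒ -15/2x-10y+445/2=0] ∩ [|B−(7, 17)|²=25]]
2. B_y = 14  [[A, B, C are collinear ⇒ -15/2x-10y+445/2=0] ∩ [|B−(7, 17)|²=25]]
   so B = (11, 14)

B = (11, 14)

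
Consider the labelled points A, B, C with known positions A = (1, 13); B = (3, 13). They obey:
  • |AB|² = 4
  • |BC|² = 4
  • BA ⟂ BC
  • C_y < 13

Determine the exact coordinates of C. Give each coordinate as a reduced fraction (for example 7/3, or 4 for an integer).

C = (3, 11)

1. C_x = 3  [[BA ⟂ BC ⇒ -2x+6=0] ∩ [|C−(3, 13)|²=4]]
2. C_y = 11  [[BA ⟂ BC ⇒ -2x+6=0] ∩ [|C−(3, 13)|²=4]]
   so C = (3, 11)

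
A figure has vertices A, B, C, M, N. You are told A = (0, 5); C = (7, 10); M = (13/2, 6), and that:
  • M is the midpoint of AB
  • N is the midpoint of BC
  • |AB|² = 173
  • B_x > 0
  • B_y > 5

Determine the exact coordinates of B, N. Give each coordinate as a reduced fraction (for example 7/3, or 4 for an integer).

1. B_x = 13  [B = 2·M−A = 2·(13/2, 6)−(0, 5)]
2. B_y = 7  [B = 2·M−A = 2·(13/2, 6)−(0, 5)]
   so B = (13, 7)
3. N_x = 10  [2·N = B+C = (13, 7)+(7, 10)]
4. N_y = 17/2  [2·N = B+C = (13, 7)+(7, 10)]
   so N = (10, 17/2)

B = (13, 7)
N = (10, 17/2)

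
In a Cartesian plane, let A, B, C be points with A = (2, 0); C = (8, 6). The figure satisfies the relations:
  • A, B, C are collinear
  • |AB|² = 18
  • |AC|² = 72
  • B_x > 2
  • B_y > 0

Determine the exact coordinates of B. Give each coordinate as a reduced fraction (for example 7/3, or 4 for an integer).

1. B_x = 5  [[A, B, C are collinear ⇒ 6x-6y-12=0] ∩ [|B−(2, 0)|²=18]]
2. B_y = 3  [[A, B, C are collinear ⇒ 6x-6y-12=0] ∩ [|B−(2, 0)|²=18]]
   so B = (5, 3)

B = (5, 3)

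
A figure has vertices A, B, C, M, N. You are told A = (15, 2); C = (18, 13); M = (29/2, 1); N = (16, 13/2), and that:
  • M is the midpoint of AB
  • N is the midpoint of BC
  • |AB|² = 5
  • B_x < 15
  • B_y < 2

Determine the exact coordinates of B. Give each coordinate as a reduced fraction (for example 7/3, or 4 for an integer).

B = (14, 0)

1. B_x = 14  [B = 2·M−A = 2·(29/2, 1)−(15, 2)]
2. B_y = 0  [B = 2·M−A = 2·(29/2, 1)−(15, 2)]
   so B = (14, 0)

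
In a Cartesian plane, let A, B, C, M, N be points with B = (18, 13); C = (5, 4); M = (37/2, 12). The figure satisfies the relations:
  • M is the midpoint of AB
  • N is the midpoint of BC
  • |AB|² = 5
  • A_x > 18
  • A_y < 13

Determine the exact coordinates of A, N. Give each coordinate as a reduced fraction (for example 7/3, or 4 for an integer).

A = (19, 11)
N = (23/2, 17/2)

1. A_x = 19  [A = 2·M−B = 2·(37/2, 12)−(18, 13)]
2. A_y = 11  [A = 2·M−B = 2·(37/2, 12)−(18, 13)]
   so A = (19, 11)
3. N_x = 23/2  [2·N = B+C = (18, 13)+(5, 4)]
4. N_y = 17/2  [2·N = B+C = (18, 13)+(5, 4)]
   so N = (23/2, 17/2)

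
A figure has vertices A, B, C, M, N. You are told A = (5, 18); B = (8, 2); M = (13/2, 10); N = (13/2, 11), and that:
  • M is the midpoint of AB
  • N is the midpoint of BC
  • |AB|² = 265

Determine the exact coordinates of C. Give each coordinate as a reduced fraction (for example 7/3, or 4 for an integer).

1. C_x = 5  [C = 2·N−B = 2·(13/2, 11)−(8, 2)]
2. C_y = 20  [C = 2·N−B = 2·(13/2, 11)−(8, 2)]
   so C = (5, 20)

C = (5, 20)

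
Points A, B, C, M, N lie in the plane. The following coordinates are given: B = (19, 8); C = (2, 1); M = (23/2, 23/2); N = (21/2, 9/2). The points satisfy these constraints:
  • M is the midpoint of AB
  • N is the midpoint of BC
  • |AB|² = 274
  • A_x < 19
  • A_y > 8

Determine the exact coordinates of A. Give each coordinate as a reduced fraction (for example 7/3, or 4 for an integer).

1. A_x = 4  [A = 2·M−B = 2·(23/2, 23/2)−(19, 8)]
2. A_y = 15  [A = 2·M−B = 2·(23/2, 23/2)−(19, 8)]
   so A = (4, 15)

A = (4, 15)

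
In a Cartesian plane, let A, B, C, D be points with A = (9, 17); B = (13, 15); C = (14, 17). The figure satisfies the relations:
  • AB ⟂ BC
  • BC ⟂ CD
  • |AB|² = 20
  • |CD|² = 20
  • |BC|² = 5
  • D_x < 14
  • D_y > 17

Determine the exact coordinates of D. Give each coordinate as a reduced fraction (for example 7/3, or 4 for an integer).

D = (10, 19)

1. D_x = 10  [[BC ⟂ CD ⇒ 1x+2y-48=0] ∩ [|D−(14, 17)|²=20]]
2. D_y = 19  [[BC ⟂ CD ⇒ 1x+2y-48=0] ∩ [|D−(14, 17)|²=20]]
   so D = (10, 19)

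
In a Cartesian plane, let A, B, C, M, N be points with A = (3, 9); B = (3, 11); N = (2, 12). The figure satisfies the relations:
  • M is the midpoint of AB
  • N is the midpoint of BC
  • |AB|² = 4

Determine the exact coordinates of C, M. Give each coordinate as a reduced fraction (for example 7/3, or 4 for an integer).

1. M_x = 3  [2·M = A+B = (3, 9)+(3, 11)]
2. M_y = 10  [2·M = A+B = (3, 9)+(3, 11)]
   so M = (3, 10)
3. C_x = 1  [C = 2·N−B = 2·(2, 12)−(3, 11)]
4. C_y = 13  [C = 2·N−B = 2·(2, 12)−(3, 11)]
   so C = (1, 13)

C = (1, 13)
M = (3, 10)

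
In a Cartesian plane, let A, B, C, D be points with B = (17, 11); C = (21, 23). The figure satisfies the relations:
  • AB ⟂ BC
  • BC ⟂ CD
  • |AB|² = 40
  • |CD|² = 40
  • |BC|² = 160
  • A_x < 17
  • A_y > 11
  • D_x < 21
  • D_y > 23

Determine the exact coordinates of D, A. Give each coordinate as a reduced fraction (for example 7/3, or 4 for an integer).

1. D_x = 15  [[BC ⟂ CD ⇒ 4x+12y-360=0] ∩ [|D−(21, 23)|²=40]]
2. D_y = 25  [[BC ⟂ CD ⇒ 4x+12y-360=0] ∩ [|D−(21, 23)|²=40]]
   so D = (15, 25)
3. A_x = 11  [[AB ⟂ BC ⇒ -4x-12y+200=0] ∩ [|A−(17, 11)|²=40]]
4. A_y = 13  [[AB ⟂ BC ⇒ -4x-12y+200=0] ∩ [|A−(17, 11)|²=40]]
   so A = (11, 13)

D = (15, 25)
A = (11, 13)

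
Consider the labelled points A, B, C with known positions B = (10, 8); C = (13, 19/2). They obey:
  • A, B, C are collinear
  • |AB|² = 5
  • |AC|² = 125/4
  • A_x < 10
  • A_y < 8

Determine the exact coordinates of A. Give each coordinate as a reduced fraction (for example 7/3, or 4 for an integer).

1. A_x = 8  [[A, B, C are collinear ⇒ -3/2x+3y-9=0] ∩ [|A−(10, 8)|²=5]]
2. A_y = 7  [[A, B, C are collinear ⇒ -3/2x+3y-9=0] ∩ [|A−(10, 8)|²=5]]
   so A = (8, 7)

A = (8, 7)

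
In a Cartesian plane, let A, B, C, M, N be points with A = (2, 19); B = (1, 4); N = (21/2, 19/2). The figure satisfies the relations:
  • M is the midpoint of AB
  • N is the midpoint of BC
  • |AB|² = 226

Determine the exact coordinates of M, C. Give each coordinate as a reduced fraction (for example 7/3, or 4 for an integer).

1. M_x = 3/2  [2·M = A+B = (2, 19)+(1, 4)]
2. M_y = 23/2  [2·M = A+B = (2, 19)+(1, 4)]
   so M = (3/2, 23/2)
3. C_x = 20  [C = 2·N−B = 2·(21/2, 19/2)−(1, 4)]
4. C_y = 15  [C = 2·N−B = 2·(21/2, 19/2)−(1, 4)]
   so C = (20, 15)

M = (3/2, 23/2)
C = (20, 15)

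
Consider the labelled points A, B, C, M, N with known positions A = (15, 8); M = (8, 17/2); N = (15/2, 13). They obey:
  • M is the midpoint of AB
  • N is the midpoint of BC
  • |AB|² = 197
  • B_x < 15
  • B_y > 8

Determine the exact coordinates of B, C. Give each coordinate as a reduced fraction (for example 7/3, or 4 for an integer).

B = (1, 9)
C = (14, 17)

1. B_x = 1  [B = 2·M−A = 2·(8, 17/2)−(15, 8)]
2. B_y = 9  [B = 2·M−A = 2·(8, 17/2)−(15, 8)]
   so B = (1, 9)
3. C_x = 14  [C = 2·N−B = 2·(15/2, 13)−(1, 9)]
4. C_y = 17  [C = 2·N−B = 2·(15/2, 13)−(1, 9)]
   so C = (14, 17)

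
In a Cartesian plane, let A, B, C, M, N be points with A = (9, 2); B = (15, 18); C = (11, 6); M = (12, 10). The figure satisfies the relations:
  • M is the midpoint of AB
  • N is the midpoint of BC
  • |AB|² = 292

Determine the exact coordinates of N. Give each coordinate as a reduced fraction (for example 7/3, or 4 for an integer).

N = (13, 12)

1. N_x = 13  [2·N = B+C = (15, 18)+(11, 6)]
2. N_y = 12  [2·N = B+C = (15, 18)+(11, 6)]
   so N = (13, 12)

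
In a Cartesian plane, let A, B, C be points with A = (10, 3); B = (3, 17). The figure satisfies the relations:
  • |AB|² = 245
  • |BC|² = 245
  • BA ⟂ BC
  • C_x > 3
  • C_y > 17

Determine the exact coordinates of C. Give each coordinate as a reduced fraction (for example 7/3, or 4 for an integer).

C = (17, 24)

1. C_x = 17  [[BA ⟂ BC ⇒ 7x-14y+217=0] ∩ [|C−(3, 17)|²=245]]
2. C_y = 24  [[BA ⟂ BC ⇒ 7x-14y+217=0] ∩ [|C−(3, 17)|²=245]]
   so C = (17, 24)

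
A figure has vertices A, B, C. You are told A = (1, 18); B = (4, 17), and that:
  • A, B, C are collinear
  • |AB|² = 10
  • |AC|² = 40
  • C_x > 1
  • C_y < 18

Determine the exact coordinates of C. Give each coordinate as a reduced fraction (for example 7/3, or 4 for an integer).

1. C_x = 7  [[A, B, C are collinear ⇒ 1x+3y-55=0] ∩ [|C−(1, 18)|²=40]]
2. C_y = 16  [[A, B, C are collinear ⇒ 1x+3y-55=0] ∩ [|C−(1, 18)|²=40]]
   so C = (7, 16)

C = (7, 16)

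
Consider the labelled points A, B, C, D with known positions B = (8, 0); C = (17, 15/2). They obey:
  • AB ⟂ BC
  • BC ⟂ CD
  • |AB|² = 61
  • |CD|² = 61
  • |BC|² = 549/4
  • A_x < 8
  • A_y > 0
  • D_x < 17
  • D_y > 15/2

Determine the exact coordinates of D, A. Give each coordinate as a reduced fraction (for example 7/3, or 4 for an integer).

1. D_x = 12  [[BC ⟂ CD ⇒ 9x+15/2y-837/4=0] ∩ [|D−(17, 15/2)|²=61]]
2. D_y = 27/2  [[BC ⟂ CD ⇒ 9x+15/2y-837/4=0] ∩ [|D−(17, 15/2)|²=61]]
   so D = (12, 27/2)
3. A_x = 3  [[AB ⟂ BC ⇒ -9x-15/2y+72=0] ∩ [|A−(8, 0)|²=61]]
4. A_y = 6  [[AB ⟂ BC ⇒ -9x-15/2y+72=0] ∩ [|A−(8, 0)|²=61]]
   so A = (3, 6)

D = (12, 27/2)
A = (3, 6)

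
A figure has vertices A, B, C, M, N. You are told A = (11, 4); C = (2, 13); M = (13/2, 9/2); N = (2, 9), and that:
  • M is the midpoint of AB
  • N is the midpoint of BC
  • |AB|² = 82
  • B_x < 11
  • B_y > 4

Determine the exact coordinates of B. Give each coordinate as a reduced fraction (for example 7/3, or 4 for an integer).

B = (2, 5)

1. B_x = 2  [B = 2·M−A = 2·(13/2, 9/2)−(11, 4)]
2. B_y = 5  [B = 2·M−A = 2·(13/2, 9/2)−(11, 4)]
   so B = (2, 5)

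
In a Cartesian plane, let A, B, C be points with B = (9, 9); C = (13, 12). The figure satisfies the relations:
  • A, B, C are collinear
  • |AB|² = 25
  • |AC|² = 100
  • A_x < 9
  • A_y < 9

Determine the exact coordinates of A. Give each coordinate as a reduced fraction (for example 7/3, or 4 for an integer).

1. A_x = 5  [[A, B, C are collinear ⇒ -3x+4y-9=0] ∩ [|A−(9, 9)|²=25]]
2. A_y = 6  [[A, B, C are collinear ⇒ -3x+4y-9=0] ∩ [|A−(9, 9)|²=25]]
   so A = (5, 6)

A = (5, 6)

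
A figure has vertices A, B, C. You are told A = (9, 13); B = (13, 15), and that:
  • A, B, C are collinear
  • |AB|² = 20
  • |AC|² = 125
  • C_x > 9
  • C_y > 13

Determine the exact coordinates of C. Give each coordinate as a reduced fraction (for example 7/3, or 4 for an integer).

C = (19, 18)

1. C_x = 19  [[A, B, C are collinear ⇒ -2x+4y-34=0] ∩ [|C−(9, 13)|²=125]]
2. C_y = 18  [[A, B, C are collinear ⇒ -2x+4y-34=0] ∩ [|C−(9, 13)|²=125]]
   so C = (19, 18)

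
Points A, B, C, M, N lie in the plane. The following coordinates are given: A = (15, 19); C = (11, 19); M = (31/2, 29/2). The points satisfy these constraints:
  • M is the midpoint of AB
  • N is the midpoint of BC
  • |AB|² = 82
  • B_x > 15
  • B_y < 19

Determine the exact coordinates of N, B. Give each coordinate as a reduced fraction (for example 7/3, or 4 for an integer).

N = (27/2, 29/2)
B = (16, 10)

1. B_x = 16  [B = 2·M−A = 2·(31/2, 29/2)−(15, 19)]
2. B_y = 10  [B = 2·M−A = 2·(31/2, 29/2)−(15, 19)]
   so B = (16, 10)
3. N_x = 27/2  [2·N = B+C = (16, 10)+(11, 19)]
4. N_y = 29/2  [2·N = B+C = (16, 10)+(11, 19)]
   so N = (27/2, 29/2)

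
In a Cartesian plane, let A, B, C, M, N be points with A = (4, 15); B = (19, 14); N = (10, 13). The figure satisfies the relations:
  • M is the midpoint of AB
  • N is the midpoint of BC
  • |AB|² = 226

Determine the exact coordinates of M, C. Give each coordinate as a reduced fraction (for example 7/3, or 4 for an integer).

M = (23/2, 29/2)
C = (1, 12)

1. M_x = 23/2  [2·M = A+B = (4, 15)+(19, 14)]
2. M_y = 29/2  [2·M = A+B = (4, 15)+(19, 14)]
   so M = (23/2, 29/2)
3. C_x = 1  [C = 2·N−B = 2·(10, 13)−(19, 14)]
4. C_y = 12  [C = 2·N−B = 2·(10, 13)−(19, 14)]
   so C = (1, 12)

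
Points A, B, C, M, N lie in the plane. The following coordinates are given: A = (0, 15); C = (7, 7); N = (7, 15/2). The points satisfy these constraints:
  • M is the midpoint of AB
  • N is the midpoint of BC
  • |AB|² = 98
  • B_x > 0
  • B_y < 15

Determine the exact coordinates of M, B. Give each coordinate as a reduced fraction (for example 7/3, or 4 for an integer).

1. B_x = 7  [B = 2·N−C = 2·(7, 15/2)−(7, 7)]
2. B_y = 8  [B = 2·N−C = 2·(7, 15/2)−(7, 7)]
   so B = (7, 8)
3. M_x = 7/2  [2·M = A+B = (0, 15)+(7, 8)]
4. M_y = 23/2  [2·M = A+B = (0, 15)+(7, 8)]
   so M = (7/2, 23/2)

M = (7/2, 23/2)
B = (7, 8)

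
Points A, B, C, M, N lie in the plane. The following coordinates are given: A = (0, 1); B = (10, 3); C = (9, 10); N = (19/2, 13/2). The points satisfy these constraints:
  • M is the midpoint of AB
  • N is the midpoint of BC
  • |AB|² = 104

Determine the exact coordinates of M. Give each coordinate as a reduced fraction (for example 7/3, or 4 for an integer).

M = (5, 2)

1. M_x = 5  [2·M = A+B = (0, 1)+(10, 3)]
2. M_y = 2  [2·M = A+B = (0, 1)+(10, 3)]
   so M = (5, 2)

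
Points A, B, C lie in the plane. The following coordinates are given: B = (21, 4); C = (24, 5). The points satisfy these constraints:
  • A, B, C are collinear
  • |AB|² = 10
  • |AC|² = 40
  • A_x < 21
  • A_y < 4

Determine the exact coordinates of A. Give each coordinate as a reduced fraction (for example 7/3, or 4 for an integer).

1. A_x = 18  [[A, B, C are collinear ⇒ -1x+3y+9=0] ∩ [|A−(21, 4)|²=10]]
2. A_y = 3  [[A, B, C are collinear ⇒ -1x+3y+9=0] ∩ [|A−(21, 4)|²=10]]
   so A = (18, 3)

A = (18, 3)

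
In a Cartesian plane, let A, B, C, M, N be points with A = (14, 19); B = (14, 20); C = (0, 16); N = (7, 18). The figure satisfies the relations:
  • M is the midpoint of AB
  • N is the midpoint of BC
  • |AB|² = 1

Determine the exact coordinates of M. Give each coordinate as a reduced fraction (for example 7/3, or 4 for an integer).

1. M_x = 14  [2·M = A+B = (14, 19)+(14, 20)]
2. M_y = 39/2  [2·M = A+B = (14, 19)+(14, 20)]
   so M = (14, 39/2)

M = (14, 39/2)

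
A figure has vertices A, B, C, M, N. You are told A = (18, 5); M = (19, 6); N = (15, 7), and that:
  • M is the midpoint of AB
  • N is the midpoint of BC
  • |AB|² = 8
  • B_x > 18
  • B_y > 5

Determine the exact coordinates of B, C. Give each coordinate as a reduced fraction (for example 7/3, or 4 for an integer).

1. B_x = 20  [B = 2·M−A = 2·(19, 6)−(18, 5)]
2. B_y = 7  [B = 2·M−A = 2·(19, 6)−(18, 5)]
   so B = (20, 7)
3. C_x = 10  [C = 2·N−B = 2·(15, 7)−(20, 7)]
4. C_y = 7  [C = 2·N−B = 2·(15, 7)−(20, 7)]
   so C = (10, 7)

B = (20, 7)
C = (10, 7)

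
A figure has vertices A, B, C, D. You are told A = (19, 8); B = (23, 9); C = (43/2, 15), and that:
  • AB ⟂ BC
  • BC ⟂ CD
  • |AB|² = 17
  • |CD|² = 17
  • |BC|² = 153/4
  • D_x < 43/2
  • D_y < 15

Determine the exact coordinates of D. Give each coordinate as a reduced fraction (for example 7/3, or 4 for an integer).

1. D_x = 35/2  [[BC ⟂ CD ⇒ -3/2x+6y-231/4=0] ∩ [|D−(43/2, 15)|²=17]]
2. D_y = 14  [[BC ⟂ CD ⇒ -3/2x+6y-231/4=0] ∩ [|D−(43/2, 15)|²=17]]
   so D = (35/2, 14)

D = (35/2, 14)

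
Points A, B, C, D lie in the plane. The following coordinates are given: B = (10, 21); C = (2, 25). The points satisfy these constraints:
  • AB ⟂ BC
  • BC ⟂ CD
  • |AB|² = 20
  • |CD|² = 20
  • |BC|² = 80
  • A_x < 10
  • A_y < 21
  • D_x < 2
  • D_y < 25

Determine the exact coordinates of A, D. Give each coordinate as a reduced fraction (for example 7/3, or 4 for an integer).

1. A_x = 8  [[AB ⟂ BC ⇒ 8x-4y+4=0] ∩ [|A−(10, 21)|²=20]]
2. A_y = 17  [[AB ⟂ BC ⇒ 8x-4y+4=0] ∩ [|A−(10, 21)|²=20]]
   so A = (8, 17)
3. D_x = 0  [[BC ⟂ CD ⇒ -8x+4y-84=0] ∩ [|D−(2, 25)|²=20]]
4. D_y = 21  [[BC ⟂ CD ⇒ -8x+4y-84=0] ∩ [|D−(2, 25)|²=20]]
   so D = (0, 21)

A = (8, 17)
D = (0, 21)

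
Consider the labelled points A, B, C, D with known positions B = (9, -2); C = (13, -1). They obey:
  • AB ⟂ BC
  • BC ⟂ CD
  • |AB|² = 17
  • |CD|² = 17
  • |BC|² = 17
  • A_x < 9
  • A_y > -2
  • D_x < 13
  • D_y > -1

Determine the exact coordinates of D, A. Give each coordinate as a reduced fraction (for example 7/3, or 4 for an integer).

1. D_x = 12  [[BC ⟂ CD ⇒ 4x+1y-51=0] ∩ [|D−(13, -1)|²=17]]
2. D_y = 3  [[BC ⟂ CD ⇒ 4x+1y-51=0] ∩ [|D−(13, -1)|²=17]]
   so D = (12, 3)
3. A_x = 8  [[AB ⟂ BC ⇒ -4x-1y+34=0] ∩ [|A−(9, -2)|²=17]]
4. A_y = 2  [[AB ⟂ BC ⇒ -4x-1y+34=0] ∩ [|A−(9, -2)|²=17]]
   so A = (8, 2)

D = (12, 3)
A = (8, 2)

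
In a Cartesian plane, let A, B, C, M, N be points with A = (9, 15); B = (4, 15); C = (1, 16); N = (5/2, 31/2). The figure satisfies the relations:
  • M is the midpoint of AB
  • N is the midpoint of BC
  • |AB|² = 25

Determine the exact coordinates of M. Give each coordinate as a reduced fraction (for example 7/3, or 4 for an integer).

1. M_x = 13/2  [2·M = A+B = (9, 15)+(4, 15)]
2. M_y = 15  [2·M = A+B = (9, 15)+(4, 15)]
   so M = (13/2, 15)

M = (13/2, 15)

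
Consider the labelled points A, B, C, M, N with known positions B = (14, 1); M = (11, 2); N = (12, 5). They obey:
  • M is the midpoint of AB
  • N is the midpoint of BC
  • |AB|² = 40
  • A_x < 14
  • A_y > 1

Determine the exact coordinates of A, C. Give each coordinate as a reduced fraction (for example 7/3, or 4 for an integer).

A = (8, 3)
C = (10, 9)

1. A_x = 8  [A = 2·M−B = 2·(11, 2)−(14, 1)]
2. A_y = 3  [A = 2·M−B = 2·(11, 2)−(14, 1)]
   so A = (8, 3)
3. C_x = 10  [C = 2·N−B = 2·(12, 5)−(14, 1)]
4. C_y = 9  [C = 2·N−B = 2·(12, 5)−(14, 1)]
   so C = (10, 9)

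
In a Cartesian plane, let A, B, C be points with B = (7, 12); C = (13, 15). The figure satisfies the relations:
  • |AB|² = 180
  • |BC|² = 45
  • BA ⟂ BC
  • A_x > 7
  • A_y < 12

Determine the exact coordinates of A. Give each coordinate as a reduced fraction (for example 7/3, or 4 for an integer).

A = (13, 0)

1. A_x = 13  [[BA ⟂ BC ⇒ 6x+3y-78=0] ∩ [|A−(7, 12)|²=180]]
2. A_y = 0  [[BA ⟂ BC ⇒ 6x+3y-78=0] ∩ [|A−(7, 12)|²=180]]
   so A = (13, 0)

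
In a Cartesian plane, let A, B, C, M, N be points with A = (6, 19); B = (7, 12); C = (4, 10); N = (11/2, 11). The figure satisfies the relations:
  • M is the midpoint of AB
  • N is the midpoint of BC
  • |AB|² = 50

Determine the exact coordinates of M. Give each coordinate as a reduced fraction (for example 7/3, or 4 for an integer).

1. M_x = 13/2  [2·M = A+B = (6, 19)+(7, 12)]
2. M_y = 31/2  [2·M = A+B = (6, 19)+(7, 12)]
   so M = (13/2, 31/2)

M = (13/2, 31/2)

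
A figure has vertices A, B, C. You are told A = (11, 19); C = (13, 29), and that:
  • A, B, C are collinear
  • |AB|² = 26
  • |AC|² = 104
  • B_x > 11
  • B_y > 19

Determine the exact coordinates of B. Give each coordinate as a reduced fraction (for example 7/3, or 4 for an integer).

1. B_x = 12  [[A, B, C are collinear ⇒ 10x-2y-72=0] ∩ [|B−(11, 19)|²=26]]
2. B_y = 24  [[A, B, C are collinear ⇒ 10x-2y-72=0] ∩ [|B−(11, 19)|²=26]]
   so B = (12, 24)

B = (12, 24)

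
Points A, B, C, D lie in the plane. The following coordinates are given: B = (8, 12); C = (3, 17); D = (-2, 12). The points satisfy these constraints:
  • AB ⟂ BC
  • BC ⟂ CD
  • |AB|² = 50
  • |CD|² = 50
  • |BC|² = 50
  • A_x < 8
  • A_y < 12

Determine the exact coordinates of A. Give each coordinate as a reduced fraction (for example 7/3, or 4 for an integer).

A = (3, 7)

1. A_x = 3  [[AB ⟂ BC ⇒ 5x-5y+20=0] ∩ [|A−(8, 12)|²=50]]
2. A_y = 7  [[AB ⟂ BC ⇒ 5x-5y+20=0] ∩ [|A−(8, 12)|²=50]]
   so A = (3, 7)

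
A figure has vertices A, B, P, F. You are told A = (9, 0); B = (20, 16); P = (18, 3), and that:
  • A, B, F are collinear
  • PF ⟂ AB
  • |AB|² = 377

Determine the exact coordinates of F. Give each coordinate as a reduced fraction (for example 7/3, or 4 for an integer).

F = (5010/377, 2352/377)

1. F_x = 5010/377  [[A, B, F are collinear ⇒ -16x+11y+144=0] ∩ [PF ⟂ AB ⇒ 11x+16y-246=0]]
2. F_y = 2352/377  [[A, B, F are collinear ⇒ -16x+11y+144=0] ∩ [PF ⟂ AB ⇒ 11x+16y-246=0]]
   so F = (5010/377, 2352/377)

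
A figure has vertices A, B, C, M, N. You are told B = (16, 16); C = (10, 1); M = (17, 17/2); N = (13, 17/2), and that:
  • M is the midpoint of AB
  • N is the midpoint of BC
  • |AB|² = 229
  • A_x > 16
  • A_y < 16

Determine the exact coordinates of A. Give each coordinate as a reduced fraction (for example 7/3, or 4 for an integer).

1. A_x = 18  [A = 2·M−B = 2·(17, 17/2)−(16, 16)]
2. A_y = 1  [A = 2·M−B = 2·(17, 17/2)−(16, 16)]
   so A = (18, 1)

A = (18, 1)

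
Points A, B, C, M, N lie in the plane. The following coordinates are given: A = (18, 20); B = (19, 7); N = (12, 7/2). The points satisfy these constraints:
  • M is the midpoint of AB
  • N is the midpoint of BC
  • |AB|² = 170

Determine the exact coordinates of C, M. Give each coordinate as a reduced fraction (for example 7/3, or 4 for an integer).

C = (5, 0)
M = (37/2, 27/2)

1. M_x = 37/2  [2·M = A+B = (18, 20)+(19, 7)]
2. M_y = 27/2  [2·M = A+B = (18, 20)+(19, 7)]
   so M = (37/2, 27/2)
3. C_x = 5  [C = 2·N−B = 2·(12, 7/2)−(19, 7)]
4. C_y = 0  [C = 2·N−B = 2·(12, 7/2)−(19, 7)]
   so C = (5, 0)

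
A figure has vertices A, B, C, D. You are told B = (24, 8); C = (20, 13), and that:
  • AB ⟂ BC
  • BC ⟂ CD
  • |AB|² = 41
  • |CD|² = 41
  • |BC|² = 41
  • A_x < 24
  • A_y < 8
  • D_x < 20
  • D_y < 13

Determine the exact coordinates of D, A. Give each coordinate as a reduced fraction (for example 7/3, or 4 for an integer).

1. D_x = 15  [[BC ⟂ CD ⇒ -4x+5y+15=0] ∩ [|D−(20, 13)|²=41]]
2. D_y = 9  [[BC ⟂ CD ⇒ -4x+5y+15=0] ∩ [|D−(20, 13)|²=41]]
   so D = (15, 9)
3. A_x = 19  [[AB ⟂ BC ⇒ 4x-5y-56=0] ∩ [|A−(24, 8)|²=41]]
4. A_y = 4  [[AB ⟂ BC ⇒ 4x-5y-56=0] ∩ [|A−(24, 8)|²=41]]
   so A = (19, 4)

D = (15, 9)
A = (19, 4)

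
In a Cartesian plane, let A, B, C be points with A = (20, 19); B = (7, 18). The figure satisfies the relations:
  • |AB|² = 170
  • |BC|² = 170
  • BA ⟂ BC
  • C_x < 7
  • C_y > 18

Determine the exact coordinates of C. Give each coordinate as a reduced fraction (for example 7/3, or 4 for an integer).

C = (6, 31)

1. C_x = 6  [[BA ⟂ BC ⇒ 13x+1y-109=0] ∩ [|C−(7, 18)|²=170]]
2. C_y = 31  [[BA ⟂ BC ⇒ 13x+1y-109=0] ∩ [|C−(7, 18)|²=170]]
   so C = (6, 31)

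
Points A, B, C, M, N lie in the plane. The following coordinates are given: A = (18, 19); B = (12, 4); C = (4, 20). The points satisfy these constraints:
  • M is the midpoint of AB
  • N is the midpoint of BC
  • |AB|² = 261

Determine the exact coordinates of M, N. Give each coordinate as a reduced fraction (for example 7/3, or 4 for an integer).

M = (15, 23/2)
N = (8, 12)

1. M_x = 15  [2·M = A+B = (18, 19)+(12, 4)]
2. M_y = 23/2  [2·M = A+B = (18, 19)+(12, 4)]
   so M = (15, 23/2)
3. N_x = 8  [2·N = B+C = (12, 4)+(4, 20)]
4. N_y = 12  [2·N = B+C = (12, 4)+(4, 20)]
   so N = (8, 12)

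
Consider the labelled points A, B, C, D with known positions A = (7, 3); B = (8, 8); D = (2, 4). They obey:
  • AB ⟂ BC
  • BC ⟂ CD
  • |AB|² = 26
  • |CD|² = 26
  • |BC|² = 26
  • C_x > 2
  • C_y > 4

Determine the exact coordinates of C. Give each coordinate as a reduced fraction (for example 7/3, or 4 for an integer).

1. C_x = 3  [[AB ⟂ BC ⇒ 1x+5y-48=0] ∩ [|C−(2, 4)|²=26]]
2. C_y = 9  [[AB ⟂ BC ⇒ 1x+5y-48=0] ∩ [|C−(2, 4)|²=26]]
   so C = (3, 9)

C = (3, 9)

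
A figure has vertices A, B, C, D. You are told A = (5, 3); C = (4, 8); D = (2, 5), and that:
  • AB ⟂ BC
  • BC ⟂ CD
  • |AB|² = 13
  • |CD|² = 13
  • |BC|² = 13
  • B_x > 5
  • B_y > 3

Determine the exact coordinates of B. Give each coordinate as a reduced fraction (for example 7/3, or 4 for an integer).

B = (7, 6)

1. B_x = 7  [[BC ⟂ CD ⇒ 2x+3y-32=0] ∩ [|B−(5, 3)|²=13]]
2. B_y = 6  [[BC ⟂ CD ⇒ 2x+3y-32=0] ∩ [|B−(5, 3)|²=13]]
   so B = (7, 6)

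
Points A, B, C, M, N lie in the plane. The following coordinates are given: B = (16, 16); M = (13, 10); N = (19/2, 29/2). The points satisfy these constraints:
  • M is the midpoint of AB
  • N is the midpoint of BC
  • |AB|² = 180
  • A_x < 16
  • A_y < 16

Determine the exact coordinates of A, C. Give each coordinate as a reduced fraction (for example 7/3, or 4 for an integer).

1. A_x = 10  [A = 2·M−B = 2·(13, 10)−(16, 16)]
2. A_y = 4  [A = 2·M−B = 2·(13, 10)−(16, 16)]
   so A = (10, 4)
3. C_x = 3  [C = 2·N−B = 2·(19/2, 29/2)−(16, 16)]
4. C_y = 13  [C = 2·N−B = 2·(19/2, 29/2)−(16, 16)]
   so C = (3, 13)

A = (10, 4)
C = (3, 13)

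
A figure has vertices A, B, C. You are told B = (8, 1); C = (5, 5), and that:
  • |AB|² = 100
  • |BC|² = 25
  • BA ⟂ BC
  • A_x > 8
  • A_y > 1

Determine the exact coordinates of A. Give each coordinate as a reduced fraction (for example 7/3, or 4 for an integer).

1. A_x = 16  [[BA ⟂ BC ⇒ -3x+4y+20=0] ∩ [|A−(8, 1)|²=100]]
2. A_y = 7  [[BA ⟂ BC ⇒ -3x+4y+20=0] ∩ [|A−(8, 1)|²=100]]
   so A = (16, 7)

A = (16, 7)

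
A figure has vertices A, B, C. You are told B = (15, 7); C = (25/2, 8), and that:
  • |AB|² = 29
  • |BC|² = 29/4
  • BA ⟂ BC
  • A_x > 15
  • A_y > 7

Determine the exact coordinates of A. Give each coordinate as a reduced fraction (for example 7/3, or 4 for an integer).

A = (17, 12)

1. A_x = 17  [[BA ⟂ BC ⇒ -5/2x+1y+61/2=0] ∩ [|A−(15, 7)|²=29]]
2. A_y = 12  [[BA ⟂ BC ⇒ -5/2x+1y+61/2=0] ∩ [|A−(15, 7)|²=29]]
   so A = (17, 12)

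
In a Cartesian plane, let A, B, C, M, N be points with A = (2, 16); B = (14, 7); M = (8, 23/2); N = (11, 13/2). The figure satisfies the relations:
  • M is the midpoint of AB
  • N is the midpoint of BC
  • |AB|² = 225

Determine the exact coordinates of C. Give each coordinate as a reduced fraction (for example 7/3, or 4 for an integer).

C = (8, 6)

1. C_x = 8  [C = 2·N−B = 2·(11, 13/2)−(14, 7)]
2. C_y = 6  [C = 2·N−B = 2·(11, 13/2)−(14, 7)]
   so C = (8, 6)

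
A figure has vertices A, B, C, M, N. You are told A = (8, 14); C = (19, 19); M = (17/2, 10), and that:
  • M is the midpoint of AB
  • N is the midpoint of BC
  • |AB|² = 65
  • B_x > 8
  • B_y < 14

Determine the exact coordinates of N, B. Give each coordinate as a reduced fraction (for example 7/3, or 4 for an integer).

N = (14, 25/2)
B = (9, 6)

1. B_x = 9  [B = 2·M−A = 2·(17/2, 10)−(8, 14)]
2. B_y = 6  [B = 2·M−A = 2·(17/2, 10)−(8, 14)]
   so B = (9, 6)
3. N_x = 14  [2·N = B+C = (9, 6)+(19, 19)]
4. N_y = 25/2  [2·N = B+C = (9, 6)+(19, 19)]
   so N = (14, 25/2)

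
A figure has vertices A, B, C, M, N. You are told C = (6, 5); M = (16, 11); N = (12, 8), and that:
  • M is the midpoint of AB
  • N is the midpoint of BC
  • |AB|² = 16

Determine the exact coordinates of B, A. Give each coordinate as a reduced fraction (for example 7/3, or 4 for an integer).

B = (18, 11)
A = (14, 11)

1. B_x = 18  [B = 2·N−C = 2·(12, 8)−(6, 5)]
2. B_y = 11  [B = 2·N−C = 2·(12, 8)−(6, 5)]
   so B = (18, 11)
3. A_x = 14  [A = 2·M−B = 2·(16, 11)−(18, 11)]
4. A_y = 11  [A = 2·M−B = 2·(16, 11)−(18, 11)]
   so A = (14, 11)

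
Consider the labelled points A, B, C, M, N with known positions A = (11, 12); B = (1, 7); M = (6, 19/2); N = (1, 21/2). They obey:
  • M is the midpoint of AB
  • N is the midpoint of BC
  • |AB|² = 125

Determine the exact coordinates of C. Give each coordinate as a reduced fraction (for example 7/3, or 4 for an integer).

C = (1, 14)

1. C_x = 1  [C = 2·N−B = 2·(1, 21/2)−(1, 7)]
2. C_y = 14  [C = 2·N−B = 2·(1, 21/2)−(1, 7)]
   so C = (1, 14)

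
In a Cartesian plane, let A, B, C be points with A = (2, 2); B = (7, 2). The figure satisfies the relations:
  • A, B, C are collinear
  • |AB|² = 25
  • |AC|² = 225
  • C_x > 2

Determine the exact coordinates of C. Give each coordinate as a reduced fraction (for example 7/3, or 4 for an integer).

C = (17, 2)

1. C_x = 17  [[A, B, C are collinear ⇒ 5y-10=0] ∩ [|C−(2, 2)|²=225]]
2. C_y = 2  [[A, B, C are collinear ⇒ 5y-10=0] ∩ [|C−(2, 2)|²=225]]
   so C = (17, 2)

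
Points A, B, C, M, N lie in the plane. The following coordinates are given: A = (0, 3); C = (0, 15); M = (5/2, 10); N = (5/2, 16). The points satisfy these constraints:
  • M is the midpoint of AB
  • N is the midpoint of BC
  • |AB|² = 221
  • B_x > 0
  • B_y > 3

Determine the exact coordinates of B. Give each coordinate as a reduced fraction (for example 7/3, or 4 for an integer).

B = (5, 17)

1. B_x = 5  [B = 2·M−A = 2·(5/2, 10)−(0, 3)]
2. B_y = 17  [B = 2·M−A = 2·(5/2, 10)−(0, 3)]
   so B = (5, 17)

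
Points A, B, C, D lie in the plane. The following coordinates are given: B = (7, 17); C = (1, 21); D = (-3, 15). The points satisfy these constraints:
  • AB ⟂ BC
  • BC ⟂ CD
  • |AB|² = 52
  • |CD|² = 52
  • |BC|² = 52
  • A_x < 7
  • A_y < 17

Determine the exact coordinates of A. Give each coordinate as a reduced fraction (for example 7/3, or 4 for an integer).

A = (3, 11)

1. A_x = 3  [[AB ⟂ BC ⇒ 6x-4y+26=0] ∩ [|A−(7, 17)|²=52]]
2. A_y = 11  [[AB ⟂ BC ⇒ 6x-4y+26=0] ∩ [|A−(7, 17)|²=52]]
   so A = (3, 11)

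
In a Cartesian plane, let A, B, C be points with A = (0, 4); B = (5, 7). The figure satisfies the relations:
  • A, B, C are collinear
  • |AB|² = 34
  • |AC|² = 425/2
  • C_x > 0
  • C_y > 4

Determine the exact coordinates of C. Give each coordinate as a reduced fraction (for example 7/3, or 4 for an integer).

C = (25/2, 23/2)

1. C_x = 25/2  [[A, B, C are collinear ⇒ -3x+5y-20=0] ∩ [|C−(0, 4)|²=425/2]]
2. C_y = 23/2  [[A, B, C are collinear ⇒ -3x+5y-20=0] ∩ [|C−(0, 4)|²=425/2]]
   so C = (25/2, 23/2)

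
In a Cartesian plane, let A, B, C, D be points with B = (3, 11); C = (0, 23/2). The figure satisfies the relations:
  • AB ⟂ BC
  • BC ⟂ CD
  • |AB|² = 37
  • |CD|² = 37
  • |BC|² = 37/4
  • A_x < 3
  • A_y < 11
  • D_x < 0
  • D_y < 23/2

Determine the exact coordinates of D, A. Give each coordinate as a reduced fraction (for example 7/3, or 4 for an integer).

D = (-1, 11/2)
A = (2, 5)

1. D_x = -1  [[BC ⟂ CD ⇒ -3x+1/2y-23/4=0] ∩ [|D−(0, 23/2)|²=37]]
2. D_y = 11/2  [[BC ⟂ CD ⇒ -3x+1/2y-23/4=0] ∩ [|D−(0, 23/2)|²=37]]
   so D = (-1, 11/2)
3. A_x = 2  [[AB ⟂ BC ⇒ 3x-1/2y-7/2=0] ∩ [|A−(3, 11)|²=37]]
4. A_y = 5  [[AB ⟂ BC ⇒ 3x-1/2y-7/2=0] ∩ [|A−(3, 11)|²=37]]
   so A = (2, 5)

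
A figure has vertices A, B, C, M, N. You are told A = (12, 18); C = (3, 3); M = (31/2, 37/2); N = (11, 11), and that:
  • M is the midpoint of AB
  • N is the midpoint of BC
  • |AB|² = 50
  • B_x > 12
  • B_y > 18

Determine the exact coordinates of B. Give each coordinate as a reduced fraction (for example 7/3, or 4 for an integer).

B = (19, 19)

1. B_x = 19  [B = 2·M−A = 2·(31/2, 37/2)−(12, 18)]
2. B_y = 19  [B = 2·M−A = 2·(31/2, 37/2)−(12, 18)]
   so B = (19, 19)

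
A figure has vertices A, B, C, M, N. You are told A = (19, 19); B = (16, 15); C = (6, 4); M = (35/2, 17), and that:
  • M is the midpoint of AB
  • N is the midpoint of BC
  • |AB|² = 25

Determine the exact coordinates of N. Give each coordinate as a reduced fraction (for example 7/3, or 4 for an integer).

N = (11, 19/2)

1. N_x = 11  [2·N = B+C = (16, 15)+(6, 4)]
2. N_y = 19/2  [2·N = B+C = (16, 15)+(6, 4)]
   so N = (11, 19/2)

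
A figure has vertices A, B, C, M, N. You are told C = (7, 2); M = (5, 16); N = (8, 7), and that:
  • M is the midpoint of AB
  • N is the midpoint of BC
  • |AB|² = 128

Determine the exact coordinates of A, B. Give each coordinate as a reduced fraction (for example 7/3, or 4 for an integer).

A = (1, 20)
B = (9, 12)

1. B_x = 9  [B = 2·N−C = 2·(8, 7)−(7, 2)]
2. B_y = 12  [B = 2·N−C = 2·(8, 7)−(7, 2)]
   so B = (9, 12)
3. A_x = 1  [A = 2·M−B = 2·(5, 16)−(9, 12)]
4. A_y = 20  [A = 2·M−B = 2·(5, 16)−(9, 12)]
   so A = (1, 20)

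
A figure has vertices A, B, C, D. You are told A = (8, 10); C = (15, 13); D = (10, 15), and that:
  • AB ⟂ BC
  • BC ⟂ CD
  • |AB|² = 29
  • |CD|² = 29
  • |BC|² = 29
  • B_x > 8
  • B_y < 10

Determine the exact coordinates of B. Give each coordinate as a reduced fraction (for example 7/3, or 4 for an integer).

B = (13, 8)

1. B_x = 13  [[BC ⟂ CD ⇒ 5x-2y-49=0] ∩ [|B−(8, 10)|²=29]]
2. B_y = 8  [[BC ⟂ CD ⇒ 5x-2y-49=0] ∩ [|B−(8, 10)|²=29]]
   so B = (13, 8)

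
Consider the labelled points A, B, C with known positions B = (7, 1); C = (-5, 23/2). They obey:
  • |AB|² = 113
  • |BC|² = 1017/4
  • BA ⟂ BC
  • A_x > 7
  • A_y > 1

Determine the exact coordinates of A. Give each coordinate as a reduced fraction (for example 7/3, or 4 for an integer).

A = (14, 9)

1. A_x = 14  [[BA ⟂ BC ⇒ -12x+21/2y+147/2=0] ∩ [|A−(7, 1)|²=113]]
2. A_y = 9  [[BA ⟂ BC ⇒ -12x+21/2y+147/2=0] ∩ [|A−(7, 1)|²=113]]
   so A = (14, 9)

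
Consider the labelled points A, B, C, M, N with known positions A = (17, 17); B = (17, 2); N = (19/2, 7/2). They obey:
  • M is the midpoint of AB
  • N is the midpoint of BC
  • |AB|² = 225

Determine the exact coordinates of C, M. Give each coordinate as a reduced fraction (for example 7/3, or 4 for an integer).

1. M_x = 17  [2·M = A+B = (17, 17)+(17, 2)]
2. M_y = 19/2  [2·M = A+B = (17, 17)+(17, 2)]
   so M = (17, 19/2)
3. C_x = 2  [C = 2·N−B = 2·(19/2, 7/2)−(17, 2)]
4. C_y = 5  [C = 2·N−B = 2·(19/2, 7/2)−(17, 2)]
   so C = (2, 5)

C = (2, 5)
M = (17, 19/2)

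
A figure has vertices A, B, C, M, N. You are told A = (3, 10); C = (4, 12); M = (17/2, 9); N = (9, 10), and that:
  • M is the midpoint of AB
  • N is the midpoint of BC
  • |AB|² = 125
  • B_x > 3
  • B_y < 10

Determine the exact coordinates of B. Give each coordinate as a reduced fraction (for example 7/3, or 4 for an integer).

B = (14, 8)

1. B_x = 14  [B = 2·M−A = 2·(17/2, 9)−(3, 10)]
2. B_y = 8  [B = 2·M−A = 2·(17/2, 9)−(3, 10)]
   so B = (14, 8)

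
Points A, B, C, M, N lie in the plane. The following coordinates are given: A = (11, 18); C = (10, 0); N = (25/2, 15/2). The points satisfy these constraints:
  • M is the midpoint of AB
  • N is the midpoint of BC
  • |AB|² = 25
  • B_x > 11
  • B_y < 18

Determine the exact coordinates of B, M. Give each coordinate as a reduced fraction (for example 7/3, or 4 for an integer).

B = (15, 15)
M = (13, 33/2)

1. B_x = 15  [B = 2·N−C = 2·(25/2, 15/2)−(10, 0)]
2. B_y = 15  [B = 2·N−C = 2·(25/2, 15/2)−(10, 0)]
   so B = (15, 15)
3. M_x = 13  [2·M = A+B = (11, 18)+(15, 15)]
4. M_y = 33/2  [2·M = A+B = (11, 18)+(15, 15)]
   so M = (13, 33/2)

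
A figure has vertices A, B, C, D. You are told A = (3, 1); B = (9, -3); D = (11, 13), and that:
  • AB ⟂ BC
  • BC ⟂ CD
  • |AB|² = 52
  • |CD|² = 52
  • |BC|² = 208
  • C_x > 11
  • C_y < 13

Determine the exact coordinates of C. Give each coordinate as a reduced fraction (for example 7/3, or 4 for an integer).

1. C_x = 17  [[AB ⟂ BC ⇒ 6x-4y-66=0] ∩ [|C−(11, 13)|²=52]]
2. C_y = 9  [[AB ⟂ BC ⇒ 6x-4y-66=0] ∩ [|C−(11, 13)|²=52]]
   so C = (17, 9)

C = (17, 9)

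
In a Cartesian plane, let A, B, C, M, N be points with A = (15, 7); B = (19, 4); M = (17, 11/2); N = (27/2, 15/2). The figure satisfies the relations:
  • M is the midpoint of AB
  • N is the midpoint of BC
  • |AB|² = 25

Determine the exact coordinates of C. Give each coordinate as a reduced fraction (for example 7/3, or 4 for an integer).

C = (8, 11)

1. C_x = 8  [C = 2·N−B = 2·(27/2, 15/2)−(19, 4)]
2. C_y = 11  [C = 2·N−B = 2·(27/2, 15/2)−(19, 4)]
   so C = (8, 11)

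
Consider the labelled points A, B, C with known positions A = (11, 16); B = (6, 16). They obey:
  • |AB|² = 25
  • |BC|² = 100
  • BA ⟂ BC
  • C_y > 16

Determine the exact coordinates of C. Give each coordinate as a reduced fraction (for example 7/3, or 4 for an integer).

1. C_x = 6  [[BA ⟂ BC ⇒ 5x-30=0] ∩ [|C−(6, 16)|²=100]]
2. C_y = 26  [[BA ⟂ BC ⇒ 5x-30=0] ∩ [|C−(6, 16)|²=100]]
   so C = (6, 26)

C = (6, 26)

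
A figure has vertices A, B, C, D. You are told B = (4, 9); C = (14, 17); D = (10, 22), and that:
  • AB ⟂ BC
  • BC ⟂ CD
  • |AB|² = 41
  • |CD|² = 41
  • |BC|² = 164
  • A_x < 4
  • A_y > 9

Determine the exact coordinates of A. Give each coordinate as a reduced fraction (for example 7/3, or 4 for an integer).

1. A_x = 0  [[AB ⟂ BC ⇒ -10x-8y+112=0] ∩ [|A−(4, 9)|²=41]]
2. A_y = 14  [[AB ⟂ BC ⇒ -10x-8y+112=0] ∩ [|A−(4, 9)|²=41]]
   so A = (0, 14)

A = (0, 14)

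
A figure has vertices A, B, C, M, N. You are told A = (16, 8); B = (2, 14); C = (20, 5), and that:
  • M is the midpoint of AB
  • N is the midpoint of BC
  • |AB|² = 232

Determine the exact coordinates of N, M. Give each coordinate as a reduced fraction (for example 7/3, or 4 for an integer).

1. M_x = 9  [2·M = A+B = (16, 8)+(2, 14)]
2. M_y = 11  [2·M = A+B = (16, 8)+(2, 14)]
   so M = (9, 11)
3. N_x = 11  [2·N = B+C = (2, 14)+(20, 5)]
4. N_y = 19/2  [2·N = B+C = (2, 14)+(20, 5)]
   so N = (11, 19/2)

N = (11, 19/2)
M = (9, 11)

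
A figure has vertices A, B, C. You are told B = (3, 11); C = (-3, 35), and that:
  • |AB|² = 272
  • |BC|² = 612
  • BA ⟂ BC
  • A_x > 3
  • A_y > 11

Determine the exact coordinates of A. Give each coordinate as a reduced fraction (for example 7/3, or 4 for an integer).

A = (19, 15)

1. A_x = 19  [[BA ⟂ BC ⇒ -6x+24y-246=0] ∩ [|A−(3, 11)|²=272]]
2. A_y = 15  [[BA ⟂ BC ⇒ -6x+24y-246=0] ∩ [|A−(3, 11)|²=272]]
   so A = (19, 15)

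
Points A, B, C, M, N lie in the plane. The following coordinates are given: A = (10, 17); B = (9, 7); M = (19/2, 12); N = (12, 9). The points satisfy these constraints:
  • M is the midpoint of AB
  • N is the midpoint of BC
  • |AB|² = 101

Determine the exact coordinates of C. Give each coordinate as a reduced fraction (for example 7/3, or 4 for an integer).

C = (15, 11)

1. C_x = 15  [C = 2·N−B = 2·(12, 9)−(9, 7)]
2. C_y = 11  [C = 2·N−B = 2·(12, 9)−(9, 7)]
   so C = (15, 11)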